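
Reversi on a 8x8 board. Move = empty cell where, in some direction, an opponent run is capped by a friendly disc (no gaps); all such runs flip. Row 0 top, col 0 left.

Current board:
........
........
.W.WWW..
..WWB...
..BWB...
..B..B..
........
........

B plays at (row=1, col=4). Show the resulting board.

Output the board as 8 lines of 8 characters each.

Answer: ........
....B...
.W.WBW..
..WWB...
..BWB...
..B..B..
........
........

Derivation:
Place B at (1,4); scan 8 dirs for brackets.
Dir NW: first cell '.' (not opp) -> no flip
Dir N: first cell '.' (not opp) -> no flip
Dir NE: first cell '.' (not opp) -> no flip
Dir W: first cell '.' (not opp) -> no flip
Dir E: first cell '.' (not opp) -> no flip
Dir SW: opp run (2,3) (3,2), next='.' -> no flip
Dir S: opp run (2,4) capped by B -> flip
Dir SE: opp run (2,5), next='.' -> no flip
All flips: (2,4)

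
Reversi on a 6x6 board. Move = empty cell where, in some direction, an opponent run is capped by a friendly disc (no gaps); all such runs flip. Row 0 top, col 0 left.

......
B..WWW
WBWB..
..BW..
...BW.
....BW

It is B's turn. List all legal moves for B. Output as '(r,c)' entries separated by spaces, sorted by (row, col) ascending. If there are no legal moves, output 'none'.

(0,2): no bracket -> illegal
(0,3): flips 1 -> legal
(0,4): no bracket -> illegal
(0,5): flips 1 -> legal
(1,1): no bracket -> illegal
(1,2): flips 1 -> legal
(2,4): no bracket -> illegal
(2,5): no bracket -> illegal
(3,0): flips 1 -> legal
(3,1): no bracket -> illegal
(3,4): flips 2 -> legal
(3,5): no bracket -> illegal
(4,2): no bracket -> illegal
(4,5): flips 1 -> legal
(5,3): no bracket -> illegal

Answer: (0,3) (0,5) (1,2) (3,0) (3,4) (4,5)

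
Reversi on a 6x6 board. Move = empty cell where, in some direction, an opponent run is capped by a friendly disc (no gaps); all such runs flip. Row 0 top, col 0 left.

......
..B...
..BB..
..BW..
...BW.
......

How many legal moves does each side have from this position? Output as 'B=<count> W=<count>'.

Answer: B=3 W=5

Derivation:
-- B to move --
(2,4): no bracket -> illegal
(3,4): flips 1 -> legal
(3,5): no bracket -> illegal
(4,2): no bracket -> illegal
(4,5): flips 1 -> legal
(5,3): no bracket -> illegal
(5,4): no bracket -> illegal
(5,5): flips 2 -> legal
B mobility = 3
-- W to move --
(0,1): no bracket -> illegal
(0,2): no bracket -> illegal
(0,3): no bracket -> illegal
(1,1): flips 1 -> legal
(1,3): flips 1 -> legal
(1,4): no bracket -> illegal
(2,1): no bracket -> illegal
(2,4): no bracket -> illegal
(3,1): flips 1 -> legal
(3,4): no bracket -> illegal
(4,1): no bracket -> illegal
(4,2): flips 1 -> legal
(5,2): no bracket -> illegal
(5,3): flips 1 -> legal
(5,4): no bracket -> illegal
W mobility = 5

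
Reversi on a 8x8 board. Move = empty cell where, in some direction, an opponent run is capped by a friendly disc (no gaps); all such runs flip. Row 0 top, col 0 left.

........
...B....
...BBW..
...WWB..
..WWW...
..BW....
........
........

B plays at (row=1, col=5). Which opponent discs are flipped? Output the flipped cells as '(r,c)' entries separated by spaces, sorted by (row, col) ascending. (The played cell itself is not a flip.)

Dir NW: first cell '.' (not opp) -> no flip
Dir N: first cell '.' (not opp) -> no flip
Dir NE: first cell '.' (not opp) -> no flip
Dir W: first cell '.' (not opp) -> no flip
Dir E: first cell '.' (not opp) -> no flip
Dir SW: first cell 'B' (not opp) -> no flip
Dir S: opp run (2,5) capped by B -> flip
Dir SE: first cell '.' (not opp) -> no flip

Answer: (2,5)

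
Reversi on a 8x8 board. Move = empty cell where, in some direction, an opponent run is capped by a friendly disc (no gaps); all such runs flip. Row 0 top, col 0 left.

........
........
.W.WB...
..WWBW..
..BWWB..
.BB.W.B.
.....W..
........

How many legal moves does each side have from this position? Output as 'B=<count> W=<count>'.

-- B to move --
(1,0): no bracket -> illegal
(1,1): no bracket -> illegal
(1,2): flips 1 -> legal
(1,3): no bracket -> illegal
(1,4): no bracket -> illegal
(2,0): no bracket -> illegal
(2,2): flips 2 -> legal
(2,5): flips 1 -> legal
(2,6): no bracket -> illegal
(3,0): no bracket -> illegal
(3,1): flips 2 -> legal
(3,6): flips 1 -> legal
(4,1): no bracket -> illegal
(4,6): flips 1 -> legal
(5,3): no bracket -> illegal
(5,5): no bracket -> illegal
(6,3): flips 1 -> legal
(6,4): flips 2 -> legal
(6,6): no bracket -> illegal
(7,4): flips 1 -> legal
(7,5): no bracket -> illegal
(7,6): no bracket -> illegal
B mobility = 9
-- W to move --
(1,3): flips 1 -> legal
(1,4): flips 2 -> legal
(1,5): flips 1 -> legal
(2,5): flips 2 -> legal
(3,1): no bracket -> illegal
(3,6): flips 1 -> legal
(4,0): no bracket -> illegal
(4,1): flips 1 -> legal
(4,6): flips 1 -> legal
(4,7): flips 1 -> legal
(5,0): no bracket -> illegal
(5,3): no bracket -> illegal
(5,5): flips 1 -> legal
(5,7): no bracket -> illegal
(6,0): flips 2 -> legal
(6,1): flips 1 -> legal
(6,2): flips 2 -> legal
(6,3): no bracket -> illegal
(6,6): no bracket -> illegal
(6,7): flips 3 -> legal
W mobility = 13

Answer: B=9 W=13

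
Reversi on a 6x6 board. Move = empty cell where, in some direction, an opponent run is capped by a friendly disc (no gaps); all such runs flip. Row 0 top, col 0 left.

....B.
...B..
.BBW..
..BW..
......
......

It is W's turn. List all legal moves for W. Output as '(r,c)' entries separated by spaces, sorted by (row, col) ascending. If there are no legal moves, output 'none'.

(0,2): no bracket -> illegal
(0,3): flips 1 -> legal
(0,5): no bracket -> illegal
(1,0): no bracket -> illegal
(1,1): flips 1 -> legal
(1,2): no bracket -> illegal
(1,4): no bracket -> illegal
(1,5): no bracket -> illegal
(2,0): flips 2 -> legal
(2,4): no bracket -> illegal
(3,0): no bracket -> illegal
(3,1): flips 1 -> legal
(4,1): flips 1 -> legal
(4,2): no bracket -> illegal
(4,3): no bracket -> illegal

Answer: (0,3) (1,1) (2,0) (3,1) (4,1)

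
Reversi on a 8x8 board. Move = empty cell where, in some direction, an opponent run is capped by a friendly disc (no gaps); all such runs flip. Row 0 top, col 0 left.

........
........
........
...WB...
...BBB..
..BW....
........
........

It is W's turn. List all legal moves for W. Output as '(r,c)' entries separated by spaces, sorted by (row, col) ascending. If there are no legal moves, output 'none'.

Answer: (3,5) (5,1) (5,5)

Derivation:
(2,3): no bracket -> illegal
(2,4): no bracket -> illegal
(2,5): no bracket -> illegal
(3,2): no bracket -> illegal
(3,5): flips 2 -> legal
(3,6): no bracket -> illegal
(4,1): no bracket -> illegal
(4,2): no bracket -> illegal
(4,6): no bracket -> illegal
(5,1): flips 1 -> legal
(5,4): no bracket -> illegal
(5,5): flips 1 -> legal
(5,6): no bracket -> illegal
(6,1): no bracket -> illegal
(6,2): no bracket -> illegal
(6,3): no bracket -> illegal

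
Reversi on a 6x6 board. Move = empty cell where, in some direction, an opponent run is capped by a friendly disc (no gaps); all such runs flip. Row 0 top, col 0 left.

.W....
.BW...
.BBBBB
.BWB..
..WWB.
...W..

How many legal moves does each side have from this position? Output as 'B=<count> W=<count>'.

Answer: B=7 W=10

Derivation:
-- B to move --
(0,0): no bracket -> illegal
(0,2): flips 1 -> legal
(0,3): flips 1 -> legal
(1,0): no bracket -> illegal
(1,3): flips 1 -> legal
(3,4): no bracket -> illegal
(4,1): flips 3 -> legal
(5,1): flips 1 -> legal
(5,2): flips 2 -> legal
(5,4): flips 2 -> legal
B mobility = 7
-- W to move --
(0,0): no bracket -> illegal
(0,2): no bracket -> illegal
(1,0): flips 2 -> legal
(1,3): flips 2 -> legal
(1,4): flips 1 -> legal
(1,5): flips 2 -> legal
(2,0): flips 1 -> legal
(3,0): flips 2 -> legal
(3,4): flips 2 -> legal
(3,5): flips 1 -> legal
(4,0): no bracket -> illegal
(4,1): flips 3 -> legal
(4,5): flips 1 -> legal
(5,4): no bracket -> illegal
(5,5): no bracket -> illegal
W mobility = 10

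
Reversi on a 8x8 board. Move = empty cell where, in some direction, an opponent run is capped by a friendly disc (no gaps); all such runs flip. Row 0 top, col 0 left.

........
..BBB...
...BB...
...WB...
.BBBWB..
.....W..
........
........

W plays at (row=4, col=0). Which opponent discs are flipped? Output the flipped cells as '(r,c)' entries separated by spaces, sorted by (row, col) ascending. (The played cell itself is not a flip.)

Dir NW: edge -> no flip
Dir N: first cell '.' (not opp) -> no flip
Dir NE: first cell '.' (not opp) -> no flip
Dir W: edge -> no flip
Dir E: opp run (4,1) (4,2) (4,3) capped by W -> flip
Dir SW: edge -> no flip
Dir S: first cell '.' (not opp) -> no flip
Dir SE: first cell '.' (not opp) -> no flip

Answer: (4,1) (4,2) (4,3)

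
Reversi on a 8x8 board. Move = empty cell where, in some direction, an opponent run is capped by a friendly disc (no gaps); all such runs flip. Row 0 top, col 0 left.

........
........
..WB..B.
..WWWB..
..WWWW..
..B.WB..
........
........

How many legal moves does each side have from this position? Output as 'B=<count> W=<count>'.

-- B to move --
(1,1): flips 3 -> legal
(1,2): flips 3 -> legal
(1,3): no bracket -> illegal
(2,1): flips 1 -> legal
(2,4): no bracket -> illegal
(2,5): flips 2 -> legal
(3,1): flips 3 -> legal
(3,6): no bracket -> illegal
(4,1): flips 1 -> legal
(4,6): no bracket -> illegal
(5,1): no bracket -> illegal
(5,3): flips 4 -> legal
(5,6): flips 2 -> legal
(6,3): no bracket -> illegal
(6,4): no bracket -> illegal
(6,5): no bracket -> illegal
B mobility = 8
-- W to move --
(1,2): flips 1 -> legal
(1,3): flips 1 -> legal
(1,4): flips 1 -> legal
(1,5): no bracket -> illegal
(1,6): no bracket -> illegal
(1,7): flips 2 -> legal
(2,4): flips 1 -> legal
(2,5): flips 1 -> legal
(2,7): no bracket -> illegal
(3,6): flips 1 -> legal
(3,7): no bracket -> illegal
(4,1): no bracket -> illegal
(4,6): no bracket -> illegal
(5,1): no bracket -> illegal
(5,3): no bracket -> illegal
(5,6): flips 1 -> legal
(6,1): flips 1 -> legal
(6,2): flips 1 -> legal
(6,3): no bracket -> illegal
(6,4): no bracket -> illegal
(6,5): flips 1 -> legal
(6,6): flips 1 -> legal
W mobility = 12

Answer: B=8 W=12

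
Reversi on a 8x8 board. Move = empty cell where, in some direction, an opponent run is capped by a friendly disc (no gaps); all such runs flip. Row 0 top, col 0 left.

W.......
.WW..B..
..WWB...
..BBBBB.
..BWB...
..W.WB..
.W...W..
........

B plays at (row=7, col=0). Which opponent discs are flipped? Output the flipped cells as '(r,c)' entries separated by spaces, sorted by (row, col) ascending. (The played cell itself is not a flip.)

Answer: (4,3) (5,2) (6,1)

Derivation:
Dir NW: edge -> no flip
Dir N: first cell '.' (not opp) -> no flip
Dir NE: opp run (6,1) (5,2) (4,3) capped by B -> flip
Dir W: edge -> no flip
Dir E: first cell '.' (not opp) -> no flip
Dir SW: edge -> no flip
Dir S: edge -> no flip
Dir SE: edge -> no flip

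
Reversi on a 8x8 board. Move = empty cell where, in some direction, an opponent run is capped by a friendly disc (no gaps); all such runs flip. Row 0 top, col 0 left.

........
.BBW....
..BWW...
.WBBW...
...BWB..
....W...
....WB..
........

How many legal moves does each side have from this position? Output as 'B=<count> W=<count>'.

-- B to move --
(0,2): no bracket -> illegal
(0,3): flips 2 -> legal
(0,4): flips 1 -> legal
(1,4): flips 2 -> legal
(1,5): flips 1 -> legal
(2,0): no bracket -> illegal
(2,1): no bracket -> illegal
(2,5): flips 3 -> legal
(3,0): flips 1 -> legal
(3,5): flips 1 -> legal
(4,0): flips 1 -> legal
(4,1): no bracket -> illegal
(4,2): no bracket -> illegal
(5,3): no bracket -> illegal
(5,5): flips 1 -> legal
(6,3): flips 2 -> legal
(7,3): no bracket -> illegal
(7,4): no bracket -> illegal
(7,5): no bracket -> illegal
B mobility = 10
-- W to move --
(0,0): flips 3 -> legal
(0,1): flips 1 -> legal
(0,2): no bracket -> illegal
(0,3): no bracket -> illegal
(1,0): flips 2 -> legal
(2,0): no bracket -> illegal
(2,1): flips 3 -> legal
(3,5): no bracket -> illegal
(3,6): flips 1 -> legal
(4,1): flips 1 -> legal
(4,2): flips 2 -> legal
(4,6): flips 1 -> legal
(5,2): flips 1 -> legal
(5,3): flips 2 -> legal
(5,5): no bracket -> illegal
(5,6): flips 1 -> legal
(6,6): flips 1 -> legal
(7,4): no bracket -> illegal
(7,5): no bracket -> illegal
(7,6): flips 1 -> legal
W mobility = 13

Answer: B=10 W=13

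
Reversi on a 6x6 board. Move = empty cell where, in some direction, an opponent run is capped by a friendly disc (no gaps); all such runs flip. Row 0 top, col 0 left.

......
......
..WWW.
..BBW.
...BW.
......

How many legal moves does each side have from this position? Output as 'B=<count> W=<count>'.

Answer: B=9 W=5

Derivation:
-- B to move --
(1,1): flips 1 -> legal
(1,2): flips 1 -> legal
(1,3): flips 1 -> legal
(1,4): flips 1 -> legal
(1,5): flips 1 -> legal
(2,1): no bracket -> illegal
(2,5): flips 1 -> legal
(3,1): no bracket -> illegal
(3,5): flips 1 -> legal
(4,5): flips 1 -> legal
(5,3): no bracket -> illegal
(5,4): no bracket -> illegal
(5,5): flips 1 -> legal
B mobility = 9
-- W to move --
(2,1): no bracket -> illegal
(3,1): flips 2 -> legal
(4,1): flips 1 -> legal
(4,2): flips 3 -> legal
(5,2): flips 1 -> legal
(5,3): flips 2 -> legal
(5,4): no bracket -> illegal
W mobility = 5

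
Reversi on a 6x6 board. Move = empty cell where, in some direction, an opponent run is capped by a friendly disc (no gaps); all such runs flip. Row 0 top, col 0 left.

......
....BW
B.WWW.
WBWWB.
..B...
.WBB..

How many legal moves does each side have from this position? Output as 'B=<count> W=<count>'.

-- B to move --
(0,4): no bracket -> illegal
(0,5): no bracket -> illegal
(1,1): no bracket -> illegal
(1,2): flips 3 -> legal
(1,3): flips 1 -> legal
(2,1): no bracket -> illegal
(2,5): no bracket -> illegal
(3,5): no bracket -> illegal
(4,0): flips 1 -> legal
(4,1): flips 2 -> legal
(4,3): no bracket -> illegal
(4,4): no bracket -> illegal
(5,0): flips 1 -> legal
B mobility = 5
-- W to move --
(0,3): no bracket -> illegal
(0,4): flips 1 -> legal
(0,5): flips 1 -> legal
(1,0): flips 1 -> legal
(1,1): no bracket -> illegal
(1,3): flips 1 -> legal
(2,1): no bracket -> illegal
(2,5): no bracket -> illegal
(3,5): flips 1 -> legal
(4,0): flips 1 -> legal
(4,1): no bracket -> illegal
(4,3): no bracket -> illegal
(4,4): flips 1 -> legal
(4,5): flips 1 -> legal
(5,4): flips 2 -> legal
W mobility = 9

Answer: B=5 W=9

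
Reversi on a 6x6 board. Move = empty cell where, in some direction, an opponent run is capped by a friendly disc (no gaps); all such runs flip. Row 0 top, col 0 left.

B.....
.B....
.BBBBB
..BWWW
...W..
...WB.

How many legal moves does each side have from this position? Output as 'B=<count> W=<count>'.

Answer: B=4 W=7

Derivation:
-- B to move --
(4,2): flips 1 -> legal
(4,4): flips 2 -> legal
(4,5): flips 2 -> legal
(5,2): flips 3 -> legal
B mobility = 4
-- W to move --
(0,1): no bracket -> illegal
(0,2): no bracket -> illegal
(1,0): flips 2 -> legal
(1,2): flips 1 -> legal
(1,3): flips 2 -> legal
(1,4): flips 1 -> legal
(1,5): flips 2 -> legal
(2,0): no bracket -> illegal
(3,0): no bracket -> illegal
(3,1): flips 1 -> legal
(4,1): no bracket -> illegal
(4,2): no bracket -> illegal
(4,4): no bracket -> illegal
(4,5): no bracket -> illegal
(5,5): flips 1 -> legal
W mobility = 7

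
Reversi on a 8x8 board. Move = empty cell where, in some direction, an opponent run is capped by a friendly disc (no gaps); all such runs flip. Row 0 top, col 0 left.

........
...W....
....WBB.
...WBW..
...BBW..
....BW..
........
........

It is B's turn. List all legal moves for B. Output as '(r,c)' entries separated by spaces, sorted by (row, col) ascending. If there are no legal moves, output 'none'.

Answer: (1,4) (2,2) (2,3) (3,2) (3,6) (4,6) (5,6) (6,5) (6,6)

Derivation:
(0,2): no bracket -> illegal
(0,3): no bracket -> illegal
(0,4): no bracket -> illegal
(1,2): no bracket -> illegal
(1,4): flips 1 -> legal
(1,5): no bracket -> illegal
(2,2): flips 1 -> legal
(2,3): flips 2 -> legal
(3,2): flips 1 -> legal
(3,6): flips 2 -> legal
(4,2): no bracket -> illegal
(4,6): flips 1 -> legal
(5,6): flips 2 -> legal
(6,4): no bracket -> illegal
(6,5): flips 3 -> legal
(6,6): flips 1 -> legal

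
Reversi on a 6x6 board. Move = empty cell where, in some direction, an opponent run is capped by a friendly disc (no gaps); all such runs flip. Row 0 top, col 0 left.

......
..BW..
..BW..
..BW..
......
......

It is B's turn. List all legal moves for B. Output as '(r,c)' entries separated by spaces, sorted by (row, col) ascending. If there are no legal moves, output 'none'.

Answer: (0,4) (1,4) (2,4) (3,4) (4,4)

Derivation:
(0,2): no bracket -> illegal
(0,3): no bracket -> illegal
(0,4): flips 1 -> legal
(1,4): flips 2 -> legal
(2,4): flips 1 -> legal
(3,4): flips 2 -> legal
(4,2): no bracket -> illegal
(4,3): no bracket -> illegal
(4,4): flips 1 -> legal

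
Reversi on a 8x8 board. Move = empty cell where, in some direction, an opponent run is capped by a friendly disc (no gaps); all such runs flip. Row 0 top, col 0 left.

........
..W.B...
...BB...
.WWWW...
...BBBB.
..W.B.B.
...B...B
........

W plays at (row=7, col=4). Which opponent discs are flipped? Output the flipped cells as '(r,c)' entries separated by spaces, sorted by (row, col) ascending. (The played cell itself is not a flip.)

Dir NW: opp run (6,3) capped by W -> flip
Dir N: first cell '.' (not opp) -> no flip
Dir NE: first cell '.' (not opp) -> no flip
Dir W: first cell '.' (not opp) -> no flip
Dir E: first cell '.' (not opp) -> no flip
Dir SW: edge -> no flip
Dir S: edge -> no flip
Dir SE: edge -> no flip

Answer: (6,3)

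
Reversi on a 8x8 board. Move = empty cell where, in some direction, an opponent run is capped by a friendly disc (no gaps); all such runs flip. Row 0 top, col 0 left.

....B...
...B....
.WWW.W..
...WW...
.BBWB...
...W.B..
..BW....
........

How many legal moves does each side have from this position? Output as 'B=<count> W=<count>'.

Answer: B=5 W=10

Derivation:
-- B to move --
(1,0): no bracket -> illegal
(1,1): flips 2 -> legal
(1,2): no bracket -> illegal
(1,4): no bracket -> illegal
(1,5): no bracket -> illegal
(1,6): no bracket -> illegal
(2,0): no bracket -> illegal
(2,4): flips 2 -> legal
(2,6): no bracket -> illegal
(3,0): no bracket -> illegal
(3,1): flips 1 -> legal
(3,2): no bracket -> illegal
(3,5): no bracket -> illegal
(3,6): no bracket -> illegal
(4,5): no bracket -> illegal
(5,2): no bracket -> illegal
(5,4): no bracket -> illegal
(6,4): flips 2 -> legal
(7,2): no bracket -> illegal
(7,3): flips 5 -> legal
(7,4): no bracket -> illegal
B mobility = 5
-- W to move --
(0,2): no bracket -> illegal
(0,3): flips 1 -> legal
(0,5): no bracket -> illegal
(1,2): no bracket -> illegal
(1,4): no bracket -> illegal
(1,5): no bracket -> illegal
(2,4): no bracket -> illegal
(3,0): no bracket -> illegal
(3,1): flips 1 -> legal
(3,2): no bracket -> illegal
(3,5): flips 1 -> legal
(4,0): flips 2 -> legal
(4,5): flips 1 -> legal
(4,6): no bracket -> illegal
(5,0): no bracket -> illegal
(5,1): flips 1 -> legal
(5,2): no bracket -> illegal
(5,4): flips 1 -> legal
(5,6): no bracket -> illegal
(6,1): flips 1 -> legal
(6,4): no bracket -> illegal
(6,5): no bracket -> illegal
(6,6): flips 2 -> legal
(7,1): flips 1 -> legal
(7,2): no bracket -> illegal
(7,3): no bracket -> illegal
W mobility = 10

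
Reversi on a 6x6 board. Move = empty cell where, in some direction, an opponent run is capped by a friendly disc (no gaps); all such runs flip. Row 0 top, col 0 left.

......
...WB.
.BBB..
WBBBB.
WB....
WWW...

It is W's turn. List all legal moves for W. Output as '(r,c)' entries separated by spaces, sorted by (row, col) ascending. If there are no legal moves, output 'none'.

(0,3): no bracket -> illegal
(0,4): no bracket -> illegal
(0,5): flips 4 -> legal
(1,0): no bracket -> illegal
(1,1): flips 3 -> legal
(1,2): flips 1 -> legal
(1,5): flips 1 -> legal
(2,0): no bracket -> illegal
(2,4): no bracket -> illegal
(2,5): no bracket -> illegal
(3,5): flips 4 -> legal
(4,2): flips 1 -> legal
(4,3): flips 2 -> legal
(4,4): no bracket -> illegal
(4,5): no bracket -> illegal

Answer: (0,5) (1,1) (1,2) (1,5) (3,5) (4,2) (4,3)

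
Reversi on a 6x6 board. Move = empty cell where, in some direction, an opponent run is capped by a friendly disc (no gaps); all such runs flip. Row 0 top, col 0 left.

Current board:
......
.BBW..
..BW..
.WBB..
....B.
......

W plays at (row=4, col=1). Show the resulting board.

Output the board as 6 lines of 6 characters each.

Place W at (4,1); scan 8 dirs for brackets.
Dir NW: first cell '.' (not opp) -> no flip
Dir N: first cell 'W' (not opp) -> no flip
Dir NE: opp run (3,2) capped by W -> flip
Dir W: first cell '.' (not opp) -> no flip
Dir E: first cell '.' (not opp) -> no flip
Dir SW: first cell '.' (not opp) -> no flip
Dir S: first cell '.' (not opp) -> no flip
Dir SE: first cell '.' (not opp) -> no flip
All flips: (3,2)

Answer: ......
.BBW..
..BW..
.WWB..
.W..B.
......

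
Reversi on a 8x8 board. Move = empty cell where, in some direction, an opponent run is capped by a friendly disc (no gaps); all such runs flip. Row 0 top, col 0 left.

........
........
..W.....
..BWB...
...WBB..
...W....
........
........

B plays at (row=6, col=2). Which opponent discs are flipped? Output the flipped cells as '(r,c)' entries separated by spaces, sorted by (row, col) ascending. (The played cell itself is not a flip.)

Dir NW: first cell '.' (not opp) -> no flip
Dir N: first cell '.' (not opp) -> no flip
Dir NE: opp run (5,3) capped by B -> flip
Dir W: first cell '.' (not opp) -> no flip
Dir E: first cell '.' (not opp) -> no flip
Dir SW: first cell '.' (not opp) -> no flip
Dir S: first cell '.' (not opp) -> no flip
Dir SE: first cell '.' (not opp) -> no flip

Answer: (5,3)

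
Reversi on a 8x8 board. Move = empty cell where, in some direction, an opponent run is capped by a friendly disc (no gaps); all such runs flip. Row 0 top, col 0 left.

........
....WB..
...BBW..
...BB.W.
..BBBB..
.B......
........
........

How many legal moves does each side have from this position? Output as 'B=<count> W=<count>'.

-- B to move --
(0,3): no bracket -> illegal
(0,4): flips 1 -> legal
(0,5): flips 1 -> legal
(1,3): flips 1 -> legal
(1,6): flips 1 -> legal
(2,6): flips 1 -> legal
(2,7): flips 1 -> legal
(3,5): flips 1 -> legal
(3,7): no bracket -> illegal
(4,6): no bracket -> illegal
(4,7): no bracket -> illegal
B mobility = 7
-- W to move --
(0,4): no bracket -> illegal
(0,5): flips 1 -> legal
(0,6): no bracket -> illegal
(1,2): no bracket -> illegal
(1,3): no bracket -> illegal
(1,6): flips 1 -> legal
(2,2): flips 2 -> legal
(2,6): no bracket -> illegal
(3,1): no bracket -> illegal
(3,2): flips 1 -> legal
(3,5): no bracket -> illegal
(4,0): no bracket -> illegal
(4,1): no bracket -> illegal
(4,6): no bracket -> illegal
(5,0): no bracket -> illegal
(5,2): flips 2 -> legal
(5,3): no bracket -> illegal
(5,4): flips 4 -> legal
(5,5): no bracket -> illegal
(5,6): no bracket -> illegal
(6,0): no bracket -> illegal
(6,1): no bracket -> illegal
(6,2): no bracket -> illegal
W mobility = 6

Answer: B=7 W=6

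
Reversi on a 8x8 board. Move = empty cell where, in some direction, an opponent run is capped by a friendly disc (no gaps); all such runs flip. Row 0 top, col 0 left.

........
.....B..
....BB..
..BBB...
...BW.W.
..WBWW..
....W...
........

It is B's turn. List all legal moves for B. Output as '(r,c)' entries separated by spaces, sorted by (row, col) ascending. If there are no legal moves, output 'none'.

Answer: (3,5) (4,5) (5,1) (5,6) (6,1) (6,5) (6,6) (7,4) (7,5)

Derivation:
(3,5): flips 1 -> legal
(3,6): no bracket -> illegal
(3,7): no bracket -> illegal
(4,1): no bracket -> illegal
(4,2): no bracket -> illegal
(4,5): flips 1 -> legal
(4,7): no bracket -> illegal
(5,1): flips 1 -> legal
(5,6): flips 2 -> legal
(5,7): no bracket -> illegal
(6,1): flips 1 -> legal
(6,2): no bracket -> illegal
(6,3): no bracket -> illegal
(6,5): flips 1 -> legal
(6,6): flips 2 -> legal
(7,3): no bracket -> illegal
(7,4): flips 3 -> legal
(7,5): flips 1 -> legal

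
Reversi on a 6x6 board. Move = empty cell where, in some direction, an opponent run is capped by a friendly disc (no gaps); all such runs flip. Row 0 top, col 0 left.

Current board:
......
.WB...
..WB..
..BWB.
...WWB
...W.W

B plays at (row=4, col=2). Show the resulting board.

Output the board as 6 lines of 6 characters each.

Answer: ......
.WB...
..WB..
..BWB.
..BBBB
...W.W

Derivation:
Place B at (4,2); scan 8 dirs for brackets.
Dir NW: first cell '.' (not opp) -> no flip
Dir N: first cell 'B' (not opp) -> no flip
Dir NE: opp run (3,3), next='.' -> no flip
Dir W: first cell '.' (not opp) -> no flip
Dir E: opp run (4,3) (4,4) capped by B -> flip
Dir SW: first cell '.' (not opp) -> no flip
Dir S: first cell '.' (not opp) -> no flip
Dir SE: opp run (5,3), next=edge -> no flip
All flips: (4,3) (4,4)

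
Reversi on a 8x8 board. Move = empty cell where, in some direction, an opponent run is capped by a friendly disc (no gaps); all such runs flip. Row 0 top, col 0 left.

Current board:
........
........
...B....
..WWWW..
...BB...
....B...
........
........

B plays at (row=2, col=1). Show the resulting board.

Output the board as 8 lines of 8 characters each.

Place B at (2,1); scan 8 dirs for brackets.
Dir NW: first cell '.' (not opp) -> no flip
Dir N: first cell '.' (not opp) -> no flip
Dir NE: first cell '.' (not opp) -> no flip
Dir W: first cell '.' (not opp) -> no flip
Dir E: first cell '.' (not opp) -> no flip
Dir SW: first cell '.' (not opp) -> no flip
Dir S: first cell '.' (not opp) -> no flip
Dir SE: opp run (3,2) capped by B -> flip
All flips: (3,2)

Answer: ........
........
.B.B....
..BWWW..
...BB...
....B...
........
........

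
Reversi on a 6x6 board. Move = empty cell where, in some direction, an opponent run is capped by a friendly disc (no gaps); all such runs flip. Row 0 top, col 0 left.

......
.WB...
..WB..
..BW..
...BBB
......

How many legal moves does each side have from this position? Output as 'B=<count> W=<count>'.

-- B to move --
(0,0): flips 3 -> legal
(0,1): no bracket -> illegal
(0,2): no bracket -> illegal
(1,0): flips 1 -> legal
(1,3): no bracket -> illegal
(2,0): no bracket -> illegal
(2,1): flips 1 -> legal
(2,4): no bracket -> illegal
(3,1): no bracket -> illegal
(3,4): flips 1 -> legal
(4,2): no bracket -> illegal
B mobility = 4
-- W to move --
(0,1): no bracket -> illegal
(0,2): flips 1 -> legal
(0,3): no bracket -> illegal
(1,3): flips 2 -> legal
(1,4): no bracket -> illegal
(2,1): no bracket -> illegal
(2,4): flips 1 -> legal
(3,1): flips 1 -> legal
(3,4): no bracket -> illegal
(3,5): no bracket -> illegal
(4,1): no bracket -> illegal
(4,2): flips 1 -> legal
(5,2): no bracket -> illegal
(5,3): flips 1 -> legal
(5,4): no bracket -> illegal
(5,5): flips 1 -> legal
W mobility = 7

Answer: B=4 W=7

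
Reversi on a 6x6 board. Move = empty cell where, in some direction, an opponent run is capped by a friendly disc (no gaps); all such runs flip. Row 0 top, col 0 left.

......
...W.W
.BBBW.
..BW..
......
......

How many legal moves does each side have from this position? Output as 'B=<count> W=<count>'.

-- B to move --
(0,2): no bracket -> illegal
(0,3): flips 1 -> legal
(0,4): flips 1 -> legal
(0,5): no bracket -> illegal
(1,2): no bracket -> illegal
(1,4): no bracket -> illegal
(2,5): flips 1 -> legal
(3,4): flips 1 -> legal
(3,5): no bracket -> illegal
(4,2): no bracket -> illegal
(4,3): flips 1 -> legal
(4,4): flips 1 -> legal
B mobility = 6
-- W to move --
(1,0): no bracket -> illegal
(1,1): flips 1 -> legal
(1,2): no bracket -> illegal
(1,4): no bracket -> illegal
(2,0): flips 3 -> legal
(3,0): no bracket -> illegal
(3,1): flips 2 -> legal
(3,4): no bracket -> illegal
(4,1): no bracket -> illegal
(4,2): no bracket -> illegal
(4,3): no bracket -> illegal
W mobility = 3

Answer: B=6 W=3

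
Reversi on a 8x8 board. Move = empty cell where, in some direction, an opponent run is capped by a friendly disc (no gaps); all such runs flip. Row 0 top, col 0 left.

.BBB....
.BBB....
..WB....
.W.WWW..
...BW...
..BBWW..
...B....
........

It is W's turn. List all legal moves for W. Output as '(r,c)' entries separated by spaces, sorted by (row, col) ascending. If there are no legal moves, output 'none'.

Answer: (0,0) (0,4) (2,4) (3,2) (4,2) (5,1) (6,1) (6,2) (7,2) (7,3)

Derivation:
(0,0): flips 1 -> legal
(0,4): flips 1 -> legal
(1,0): no bracket -> illegal
(1,4): no bracket -> illegal
(2,0): no bracket -> illegal
(2,1): no bracket -> illegal
(2,4): flips 1 -> legal
(3,2): flips 1 -> legal
(4,1): no bracket -> illegal
(4,2): flips 1 -> legal
(5,1): flips 2 -> legal
(6,1): flips 2 -> legal
(6,2): flips 1 -> legal
(6,4): no bracket -> illegal
(7,2): flips 1 -> legal
(7,3): flips 3 -> legal
(7,4): no bracket -> illegal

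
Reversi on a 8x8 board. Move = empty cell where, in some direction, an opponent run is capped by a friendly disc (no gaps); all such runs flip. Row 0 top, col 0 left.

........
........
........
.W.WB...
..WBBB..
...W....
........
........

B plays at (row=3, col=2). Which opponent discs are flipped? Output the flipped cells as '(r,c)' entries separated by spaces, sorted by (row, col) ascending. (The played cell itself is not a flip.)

Dir NW: first cell '.' (not opp) -> no flip
Dir N: first cell '.' (not opp) -> no flip
Dir NE: first cell '.' (not opp) -> no flip
Dir W: opp run (3,1), next='.' -> no flip
Dir E: opp run (3,3) capped by B -> flip
Dir SW: first cell '.' (not opp) -> no flip
Dir S: opp run (4,2), next='.' -> no flip
Dir SE: first cell 'B' (not opp) -> no flip

Answer: (3,3)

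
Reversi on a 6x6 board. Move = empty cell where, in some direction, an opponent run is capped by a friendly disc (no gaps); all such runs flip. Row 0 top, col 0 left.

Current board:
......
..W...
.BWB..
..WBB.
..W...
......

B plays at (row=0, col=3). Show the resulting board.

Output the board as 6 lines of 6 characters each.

Answer: ...B..
..B...
.BWB..
..WBB.
..W...
......

Derivation:
Place B at (0,3); scan 8 dirs for brackets.
Dir NW: edge -> no flip
Dir N: edge -> no flip
Dir NE: edge -> no flip
Dir W: first cell '.' (not opp) -> no flip
Dir E: first cell '.' (not opp) -> no flip
Dir SW: opp run (1,2) capped by B -> flip
Dir S: first cell '.' (not opp) -> no flip
Dir SE: first cell '.' (not opp) -> no flip
All flips: (1,2)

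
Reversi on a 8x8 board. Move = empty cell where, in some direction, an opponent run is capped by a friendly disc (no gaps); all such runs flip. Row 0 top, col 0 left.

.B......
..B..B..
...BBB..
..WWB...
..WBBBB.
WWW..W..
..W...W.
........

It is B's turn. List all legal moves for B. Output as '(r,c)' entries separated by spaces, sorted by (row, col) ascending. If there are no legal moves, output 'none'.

(2,1): flips 1 -> legal
(2,2): flips 1 -> legal
(3,1): flips 2 -> legal
(4,0): no bracket -> illegal
(4,1): flips 2 -> legal
(5,3): no bracket -> illegal
(5,4): no bracket -> illegal
(5,6): no bracket -> illegal
(5,7): no bracket -> illegal
(6,0): flips 3 -> legal
(6,1): flips 1 -> legal
(6,3): no bracket -> illegal
(6,4): flips 1 -> legal
(6,5): flips 1 -> legal
(6,7): no bracket -> illegal
(7,1): no bracket -> illegal
(7,2): no bracket -> illegal
(7,3): no bracket -> illegal
(7,5): no bracket -> illegal
(7,6): no bracket -> illegal
(7,7): flips 2 -> legal

Answer: (2,1) (2,2) (3,1) (4,1) (6,0) (6,1) (6,4) (6,5) (7,7)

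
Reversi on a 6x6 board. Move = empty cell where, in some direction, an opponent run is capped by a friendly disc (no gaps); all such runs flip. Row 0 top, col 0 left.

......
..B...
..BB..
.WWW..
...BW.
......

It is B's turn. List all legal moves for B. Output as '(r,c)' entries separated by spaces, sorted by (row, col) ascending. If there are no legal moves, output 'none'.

Answer: (2,1) (4,0) (4,1) (4,2) (4,5) (5,5)

Derivation:
(2,0): no bracket -> illegal
(2,1): flips 1 -> legal
(2,4): no bracket -> illegal
(3,0): no bracket -> illegal
(3,4): no bracket -> illegal
(3,5): no bracket -> illegal
(4,0): flips 1 -> legal
(4,1): flips 1 -> legal
(4,2): flips 1 -> legal
(4,5): flips 1 -> legal
(5,3): no bracket -> illegal
(5,4): no bracket -> illegal
(5,5): flips 2 -> legal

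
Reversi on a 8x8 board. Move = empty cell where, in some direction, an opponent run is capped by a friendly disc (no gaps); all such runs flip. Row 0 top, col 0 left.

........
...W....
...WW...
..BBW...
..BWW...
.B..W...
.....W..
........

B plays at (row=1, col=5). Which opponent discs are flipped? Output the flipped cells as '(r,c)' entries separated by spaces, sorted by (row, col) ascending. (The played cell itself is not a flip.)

Answer: (2,4)

Derivation:
Dir NW: first cell '.' (not opp) -> no flip
Dir N: first cell '.' (not opp) -> no flip
Dir NE: first cell '.' (not opp) -> no flip
Dir W: first cell '.' (not opp) -> no flip
Dir E: first cell '.' (not opp) -> no flip
Dir SW: opp run (2,4) capped by B -> flip
Dir S: first cell '.' (not opp) -> no flip
Dir SE: first cell '.' (not opp) -> no flip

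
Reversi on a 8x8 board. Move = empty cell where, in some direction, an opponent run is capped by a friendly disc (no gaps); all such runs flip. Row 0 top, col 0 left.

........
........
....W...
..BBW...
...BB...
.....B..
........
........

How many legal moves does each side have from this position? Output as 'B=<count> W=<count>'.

-- B to move --
(1,3): no bracket -> illegal
(1,4): flips 2 -> legal
(1,5): flips 1 -> legal
(2,3): no bracket -> illegal
(2,5): flips 1 -> legal
(3,5): flips 1 -> legal
(4,5): no bracket -> illegal
B mobility = 4
-- W to move --
(2,1): no bracket -> illegal
(2,2): no bracket -> illegal
(2,3): no bracket -> illegal
(3,1): flips 2 -> legal
(3,5): no bracket -> illegal
(4,1): no bracket -> illegal
(4,2): flips 1 -> legal
(4,5): no bracket -> illegal
(4,6): no bracket -> illegal
(5,2): flips 1 -> legal
(5,3): no bracket -> illegal
(5,4): flips 1 -> legal
(5,6): no bracket -> illegal
(6,4): no bracket -> illegal
(6,5): no bracket -> illegal
(6,6): no bracket -> illegal
W mobility = 4

Answer: B=4 W=4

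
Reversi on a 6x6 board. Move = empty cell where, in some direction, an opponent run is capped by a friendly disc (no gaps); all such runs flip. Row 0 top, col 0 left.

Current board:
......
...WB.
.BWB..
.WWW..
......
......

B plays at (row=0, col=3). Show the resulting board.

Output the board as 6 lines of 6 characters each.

Place B at (0,3); scan 8 dirs for brackets.
Dir NW: edge -> no flip
Dir N: edge -> no flip
Dir NE: edge -> no flip
Dir W: first cell '.' (not opp) -> no flip
Dir E: first cell '.' (not opp) -> no flip
Dir SW: first cell '.' (not opp) -> no flip
Dir S: opp run (1,3) capped by B -> flip
Dir SE: first cell 'B' (not opp) -> no flip
All flips: (1,3)

Answer: ...B..
...BB.
.BWB..
.WWW..
......
......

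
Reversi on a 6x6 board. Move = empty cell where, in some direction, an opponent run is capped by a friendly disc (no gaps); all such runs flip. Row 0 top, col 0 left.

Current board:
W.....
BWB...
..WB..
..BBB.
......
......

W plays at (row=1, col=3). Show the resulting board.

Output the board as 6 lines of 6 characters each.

Answer: W.....
BWWW..
..WB..
..BBB.
......
......

Derivation:
Place W at (1,3); scan 8 dirs for brackets.
Dir NW: first cell '.' (not opp) -> no flip
Dir N: first cell '.' (not opp) -> no flip
Dir NE: first cell '.' (not opp) -> no flip
Dir W: opp run (1,2) capped by W -> flip
Dir E: first cell '.' (not opp) -> no flip
Dir SW: first cell 'W' (not opp) -> no flip
Dir S: opp run (2,3) (3,3), next='.' -> no flip
Dir SE: first cell '.' (not opp) -> no flip
All flips: (1,2)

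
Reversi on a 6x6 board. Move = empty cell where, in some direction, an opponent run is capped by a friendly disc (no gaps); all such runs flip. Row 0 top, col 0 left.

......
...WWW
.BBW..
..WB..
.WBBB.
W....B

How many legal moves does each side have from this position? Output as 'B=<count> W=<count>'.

Answer: B=5 W=9

Derivation:
-- B to move --
(0,2): no bracket -> illegal
(0,3): flips 2 -> legal
(0,4): flips 1 -> legal
(0,5): no bracket -> illegal
(1,2): no bracket -> illegal
(2,4): flips 1 -> legal
(2,5): no bracket -> illegal
(3,0): no bracket -> illegal
(3,1): flips 1 -> legal
(3,4): no bracket -> illegal
(4,0): flips 1 -> legal
(5,1): no bracket -> illegal
(5,2): no bracket -> illegal
B mobility = 5
-- W to move --
(1,0): flips 1 -> legal
(1,1): no bracket -> illegal
(1,2): flips 1 -> legal
(2,0): flips 2 -> legal
(2,4): no bracket -> illegal
(3,0): no bracket -> illegal
(3,1): flips 1 -> legal
(3,4): flips 1 -> legal
(3,5): no bracket -> illegal
(4,5): flips 3 -> legal
(5,1): no bracket -> illegal
(5,2): flips 1 -> legal
(5,3): flips 2 -> legal
(5,4): flips 1 -> legal
W mobility = 9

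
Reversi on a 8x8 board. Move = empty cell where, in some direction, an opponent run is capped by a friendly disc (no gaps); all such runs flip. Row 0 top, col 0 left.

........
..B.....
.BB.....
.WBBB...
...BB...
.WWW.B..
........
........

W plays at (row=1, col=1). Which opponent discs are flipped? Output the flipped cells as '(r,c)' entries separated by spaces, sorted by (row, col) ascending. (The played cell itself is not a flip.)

Answer: (2,1)

Derivation:
Dir NW: first cell '.' (not opp) -> no flip
Dir N: first cell '.' (not opp) -> no flip
Dir NE: first cell '.' (not opp) -> no flip
Dir W: first cell '.' (not opp) -> no flip
Dir E: opp run (1,2), next='.' -> no flip
Dir SW: first cell '.' (not opp) -> no flip
Dir S: opp run (2,1) capped by W -> flip
Dir SE: opp run (2,2) (3,3) (4,4) (5,5), next='.' -> no flip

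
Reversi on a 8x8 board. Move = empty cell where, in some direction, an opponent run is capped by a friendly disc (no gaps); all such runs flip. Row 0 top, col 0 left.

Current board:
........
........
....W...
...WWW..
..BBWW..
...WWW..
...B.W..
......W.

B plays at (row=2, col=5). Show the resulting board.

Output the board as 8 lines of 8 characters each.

Place B at (2,5); scan 8 dirs for brackets.
Dir NW: first cell '.' (not opp) -> no flip
Dir N: first cell '.' (not opp) -> no flip
Dir NE: first cell '.' (not opp) -> no flip
Dir W: opp run (2,4), next='.' -> no flip
Dir E: first cell '.' (not opp) -> no flip
Dir SW: opp run (3,4) capped by B -> flip
Dir S: opp run (3,5) (4,5) (5,5) (6,5), next='.' -> no flip
Dir SE: first cell '.' (not opp) -> no flip
All flips: (3,4)

Answer: ........
........
....WB..
...WBW..
..BBWW..
...WWW..
...B.W..
......W.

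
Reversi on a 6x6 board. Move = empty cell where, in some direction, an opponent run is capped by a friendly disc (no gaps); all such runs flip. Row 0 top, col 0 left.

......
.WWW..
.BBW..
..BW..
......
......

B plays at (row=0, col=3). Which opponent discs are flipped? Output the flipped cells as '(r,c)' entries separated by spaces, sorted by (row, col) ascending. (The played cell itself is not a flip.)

Answer: (1,2)

Derivation:
Dir NW: edge -> no flip
Dir N: edge -> no flip
Dir NE: edge -> no flip
Dir W: first cell '.' (not opp) -> no flip
Dir E: first cell '.' (not opp) -> no flip
Dir SW: opp run (1,2) capped by B -> flip
Dir S: opp run (1,3) (2,3) (3,3), next='.' -> no flip
Dir SE: first cell '.' (not opp) -> no flip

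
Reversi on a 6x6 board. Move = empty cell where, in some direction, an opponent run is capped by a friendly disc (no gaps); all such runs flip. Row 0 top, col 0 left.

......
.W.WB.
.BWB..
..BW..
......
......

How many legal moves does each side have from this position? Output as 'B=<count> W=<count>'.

Answer: B=5 W=5

Derivation:
-- B to move --
(0,0): no bracket -> illegal
(0,1): flips 1 -> legal
(0,2): no bracket -> illegal
(0,3): flips 1 -> legal
(0,4): no bracket -> illegal
(1,0): no bracket -> illegal
(1,2): flips 2 -> legal
(2,0): no bracket -> illegal
(2,4): no bracket -> illegal
(3,1): no bracket -> illegal
(3,4): flips 1 -> legal
(4,2): no bracket -> illegal
(4,3): flips 1 -> legal
(4,4): no bracket -> illegal
B mobility = 5
-- W to move --
(0,3): no bracket -> illegal
(0,4): no bracket -> illegal
(0,5): no bracket -> illegal
(1,0): no bracket -> illegal
(1,2): no bracket -> illegal
(1,5): flips 1 -> legal
(2,0): flips 1 -> legal
(2,4): flips 1 -> legal
(2,5): no bracket -> illegal
(3,0): no bracket -> illegal
(3,1): flips 2 -> legal
(3,4): no bracket -> illegal
(4,1): no bracket -> illegal
(4,2): flips 1 -> legal
(4,3): no bracket -> illegal
W mobility = 5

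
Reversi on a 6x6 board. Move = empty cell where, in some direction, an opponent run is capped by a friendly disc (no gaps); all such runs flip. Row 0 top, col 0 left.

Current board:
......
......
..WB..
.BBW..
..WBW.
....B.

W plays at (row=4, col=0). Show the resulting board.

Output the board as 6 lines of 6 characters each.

Place W at (4,0); scan 8 dirs for brackets.
Dir NW: edge -> no flip
Dir N: first cell '.' (not opp) -> no flip
Dir NE: opp run (3,1) capped by W -> flip
Dir W: edge -> no flip
Dir E: first cell '.' (not opp) -> no flip
Dir SW: edge -> no flip
Dir S: first cell '.' (not opp) -> no flip
Dir SE: first cell '.' (not opp) -> no flip
All flips: (3,1)

Answer: ......
......
..WB..
.WBW..
W.WBW.
....B.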